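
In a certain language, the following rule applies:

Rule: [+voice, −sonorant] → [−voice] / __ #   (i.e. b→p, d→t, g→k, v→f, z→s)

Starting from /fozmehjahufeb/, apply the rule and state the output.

/b/ is a voiced obstruent in word-final position, so it devoices to [p].
The other instance of /z/ does not occur in the required environment and remains unchanged.
Surface form: [fozmehjahufep].

fozmehjahufep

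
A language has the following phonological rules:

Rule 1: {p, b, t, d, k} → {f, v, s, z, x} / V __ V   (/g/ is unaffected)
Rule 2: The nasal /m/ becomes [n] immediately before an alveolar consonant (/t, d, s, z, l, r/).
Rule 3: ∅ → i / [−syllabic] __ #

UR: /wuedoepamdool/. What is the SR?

wuezoefandooli

Rule 1 (intervocalic spirantization): /d/ is a stop between vowels /e/ and /o/, so it spirantizes to the fricative [z]. /p/ is a stop between vowels /e/ and /a/, so it spirantizes to the fricative [f]. /wuedoepamdool/ → wuezoefamdool.
Rule 2 (nasal place assimilation): /m/ precedes the alveolar consonant /d/, so it assimilates in place to [n]. /wuezoefamdool/ → wuezoefandool.
Rule 3 (final i-epenthesis): the form ends in the consonant /l/, so [i] is inserted word-finally. /wuezoefandool/ → wuezoefandooli.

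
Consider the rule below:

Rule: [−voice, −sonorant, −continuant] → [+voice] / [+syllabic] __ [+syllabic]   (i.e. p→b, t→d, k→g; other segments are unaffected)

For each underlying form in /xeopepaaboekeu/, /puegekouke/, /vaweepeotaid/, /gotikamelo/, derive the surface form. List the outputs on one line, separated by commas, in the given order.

xeobebaaboegeu, puegegouge, vaweebeodaid, godigamelo

/xeopepaaboekeu/: /p/ is a voiceless stop between vowels /o/ and /e/, so it voices to [b]. /p/ is a voiceless stop between vowels /e/ and /a/, so it voices to [b]. /k/ is a voiceless stop between vowels /e/ and /e/, so it voices to [g]. → [xeobebaaboegeu].
/puegekouke/: /k/ is a voiceless stop between vowels /e/ and /o/, so it voices to [g]. /k/ is a voiceless stop between vowels /u/ and /e/, so it voices to [g]. → [puegegouge].
/vaweepeotaid/: /p/ is a voiceless stop between vowels /e/ and /e/, so it voices to [b]. /t/ is a voiceless stop between vowels /o/ and /a/, so it voices to [d]. → [vaweebeodaid].
/gotikamelo/: /t/ is a voiceless stop between vowels /o/ and /i/, so it voices to [d]. /k/ is a voiceless stop between vowels /i/ and /a/, so it voices to [g]. → [godigamelo].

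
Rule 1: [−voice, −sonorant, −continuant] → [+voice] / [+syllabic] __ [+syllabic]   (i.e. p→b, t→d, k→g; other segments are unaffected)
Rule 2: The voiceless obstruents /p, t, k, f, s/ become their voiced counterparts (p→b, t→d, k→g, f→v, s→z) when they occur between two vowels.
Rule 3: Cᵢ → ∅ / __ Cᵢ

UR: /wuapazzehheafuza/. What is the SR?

Rule 1 (intervocalic voicing): /p/ is a voiceless stop between vowels /a/ and /a/, so it voices to [b]. /wuapazzehheafuza/ → wuabazzehheafuza.
Rule 2 (intervocalic voicing): /f/ is a voiceless obstruent between vowels /a/ and /u/, so it voices to [v]. /wuabazzehheafuza/ → wuabazzehheavuza.
Rule 3 (degemination): /zz/ is a geminate; the first /z/ deletes. /hh/ is a geminate; the first /h/ deletes. /wuabazzehheavuza/ → wuabazeheavuza.

wuabazeheavuza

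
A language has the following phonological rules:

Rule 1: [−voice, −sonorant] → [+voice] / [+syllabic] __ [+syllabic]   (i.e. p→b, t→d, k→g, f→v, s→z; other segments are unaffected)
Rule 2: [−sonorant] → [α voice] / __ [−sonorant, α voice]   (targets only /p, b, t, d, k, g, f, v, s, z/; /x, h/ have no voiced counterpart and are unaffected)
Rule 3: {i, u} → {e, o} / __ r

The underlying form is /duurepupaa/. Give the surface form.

duorebubaa

Rule 1 (intervocalic voicing): /p/ is a voiceless obstruent between vowels /e/ and /u/, so it voices to [b]. /p/ is a voiceless obstruent between vowels /u/ and /a/, so it voices to [b]. /duurepupaa/ → duurebubaa.
Rule 2 (regressive voicing assimilation): no segment meets the environment; /duurebubaa/ is unchanged.
Rule 3 (pre-rhotic lowering): /u/ is a high vowel immediately before /r/, so it lowers to [o]. /duurebubaa/ → duorebubaa.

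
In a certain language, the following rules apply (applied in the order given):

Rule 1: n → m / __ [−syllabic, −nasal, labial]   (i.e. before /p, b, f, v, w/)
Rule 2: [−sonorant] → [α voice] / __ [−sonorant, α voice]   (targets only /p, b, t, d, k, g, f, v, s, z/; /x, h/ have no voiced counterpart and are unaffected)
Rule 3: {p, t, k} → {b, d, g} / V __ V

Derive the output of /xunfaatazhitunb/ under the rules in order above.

Rule 1 (nasal place assimilation): /n/ precedes the labial consonant /f/, so it assimilates in place to [m]. /n/ precedes the labial consonant /b/, so it assimilates in place to [m]. /xunfaatazhitunb/ → xumfaatazhitumb.
Rule 2 (regressive voicing assimilation): /z/ precedes the voiceless obstruent /h/, so it devoices to [s] by assimilation. /xumfaatazhitumb/ → xumfaatashitumb.
Rule 3 (intervocalic voicing): /t/ is a voiceless stop between vowels /a/ and /a/, so it voices to [d]. /t/ is a voiceless stop between vowels /i/ and /u/, so it voices to [d]. /xumfaatashitumb/ → xumfaadashidumb.

xumfaadashidumb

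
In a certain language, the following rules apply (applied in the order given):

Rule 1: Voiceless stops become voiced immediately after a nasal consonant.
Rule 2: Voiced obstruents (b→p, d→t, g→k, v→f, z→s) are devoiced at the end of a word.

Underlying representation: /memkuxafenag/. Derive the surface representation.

Rule 1 (post-nasal voicing): /k/ is a voiceless stop immediately after the nasal /m/, so it voices to [g]. /memkuxafenag/ → memguxafenag.
Rule 2 (final devoicing): /g/ is a voiced obstruent in word-final position, so it devoices to [k]. /memguxafenag/ → memguxafenak.

memguxafenak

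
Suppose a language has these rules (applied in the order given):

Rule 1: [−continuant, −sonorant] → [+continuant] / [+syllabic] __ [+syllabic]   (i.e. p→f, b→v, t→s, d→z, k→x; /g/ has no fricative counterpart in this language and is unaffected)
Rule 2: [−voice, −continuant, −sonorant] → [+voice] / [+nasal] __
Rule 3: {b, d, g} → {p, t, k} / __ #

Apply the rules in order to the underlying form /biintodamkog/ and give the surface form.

biindozamgok

Rule 1 (intervocalic spirantization): /d/ is a stop between vowels /o/ and /a/, so it spirantizes to the fricative [z]. /biintodamkog/ → biintozamkog.
Rule 2 (post-nasal voicing): /t/ is a voiceless stop immediately after the nasal /n/, so it voices to [d]. /k/ is a voiceless stop immediately after the nasal /m/, so it voices to [g]. /biintozamkog/ → biindozamgog.
Rule 3 (final devoicing): /g/ is a voiced stop in word-final position, so it devoices to [k]. /biindozamgog/ → biindozamgok.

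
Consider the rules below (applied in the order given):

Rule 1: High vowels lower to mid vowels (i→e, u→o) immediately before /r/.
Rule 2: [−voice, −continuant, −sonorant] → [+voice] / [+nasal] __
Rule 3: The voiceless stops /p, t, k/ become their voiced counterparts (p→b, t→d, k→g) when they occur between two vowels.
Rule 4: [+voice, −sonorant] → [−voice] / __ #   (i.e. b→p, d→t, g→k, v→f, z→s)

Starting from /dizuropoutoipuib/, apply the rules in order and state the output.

dizoroboudoibuip

Rule 1 (pre-rhotic lowering): /u/ is a high vowel immediately before /r/, so it lowers to [o]. /dizuropoutoipuib/ → dizoropoutoipuib.
Rule 2 (post-nasal voicing): no segment meets the environment; /dizoropoutoipuib/ is unchanged.
Rule 3 (intervocalic voicing): /p/ is a voiceless stop between vowels /o/ and /o/, so it voices to [b]. /t/ is a voiceless stop between vowels /u/ and /o/, so it voices to [d]. /p/ is a voiceless stop between vowels /i/ and /u/, so it voices to [b]. /dizoropoutoipuib/ → dizoroboudoibuib.
Rule 4 (final devoicing): /b/ is a voiced obstruent in word-final position, so it devoices to [p]. /dizoroboudoibuib/ → dizoroboudoibuip.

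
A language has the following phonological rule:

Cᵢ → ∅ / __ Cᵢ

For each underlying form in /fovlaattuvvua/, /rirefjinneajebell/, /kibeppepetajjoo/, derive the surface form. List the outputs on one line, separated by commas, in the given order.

/fovlaattuvvua/: /tt/ is a geminate; the first /t/ deletes. /vv/ is a geminate; the first /v/ deletes. → [fovlaatuvua].
/rirefjinneajebell/: /nn/ is a geminate; the first /n/ deletes. /ll/ is a geminate; the first /l/ deletes. → [rirefjineajebel].
/kibeppepetajjoo/: /pp/ is a geminate; the first /p/ deletes. /jj/ is a geminate; the first /j/ deletes. → [kibepepetajoo].

fovlaatuvua, rirefjineajebel, kibepepetajoo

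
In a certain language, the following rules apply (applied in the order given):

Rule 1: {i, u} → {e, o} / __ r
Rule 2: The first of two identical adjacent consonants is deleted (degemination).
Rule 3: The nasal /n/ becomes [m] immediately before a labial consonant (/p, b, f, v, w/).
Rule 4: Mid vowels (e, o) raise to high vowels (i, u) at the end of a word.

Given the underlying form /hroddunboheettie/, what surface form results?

hrodumboheetii

Rule 1 (pre-rhotic lowering): no segment meets the environment; /hroddunboheettie/ is unchanged.
Rule 2 (degemination): /dd/ is a geminate; the first /d/ deletes. /tt/ is a geminate; the first /t/ deletes. /hroddunboheettie/ → hrodunboheetie.
Rule 3 (nasal place assimilation): /n/ precedes the labial consonant /b/, so it assimilates in place to [m]. /hrodunboheetie/ → hrodumboheetie.
Rule 4 (final vowel raising): /e/ is a mid vowel in word-final position, so it raises to [i]. /hrodumboheetie/ → hrodumboheetii.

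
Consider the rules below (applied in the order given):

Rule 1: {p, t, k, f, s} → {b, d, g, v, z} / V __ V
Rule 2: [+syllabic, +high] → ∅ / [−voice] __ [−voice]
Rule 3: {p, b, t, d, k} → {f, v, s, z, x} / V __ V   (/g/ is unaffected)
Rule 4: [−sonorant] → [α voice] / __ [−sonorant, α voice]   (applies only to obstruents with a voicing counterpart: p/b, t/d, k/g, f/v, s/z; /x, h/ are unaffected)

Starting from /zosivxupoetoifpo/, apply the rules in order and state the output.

zozifxuvoezoifpo

Rule 1 (intervocalic voicing): /s/ is a voiceless obstruent between vowels /o/ and /i/, so it voices to [z]. /p/ is a voiceless obstruent between vowels /u/ and /o/, so it voices to [b]. /t/ is a voiceless obstruent between vowels /e/ and /o/, so it voices to [d]. /zosivxupoetoifpo/ → zozivxuboedoifpo.
Rule 2 (high vowel syncope): no segment meets the environment; /zozivxuboedoifpo/ is unchanged.
Rule 3 (intervocalic spirantization): /b/ is a stop between vowels /u/ and /o/, so it spirantizes to the fricative [v]. /d/ is a stop between vowels /e/ and /o/, so it spirantizes to the fricative [z]. /zozivxuboedoifpo/ → zozivxuvoezoifpo.
Rule 4 (regressive voicing assimilation): /v/ precedes the voiceless obstruent /x/, so it devoices to [f] by assimilation. /zozivxuvoezoifpo/ → zozifxuvoezoifpo.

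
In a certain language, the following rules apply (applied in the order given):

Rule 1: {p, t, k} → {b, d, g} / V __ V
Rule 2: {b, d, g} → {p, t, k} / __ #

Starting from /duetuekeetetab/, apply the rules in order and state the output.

Rule 1 (intervocalic voicing): /t/ is a voiceless stop between vowels /e/ and /u/, so it voices to [d]. /k/ is a voiceless stop between vowels /e/ and /e/, so it voices to [g]. /t/ is a voiceless stop between vowels /e/ and /e/, so it voices to [d]. /t/ is a voiceless stop between vowels /e/ and /a/, so it voices to [d]. /duetuekeetetab/ → dueduegeededab.
Rule 2 (final devoicing): /b/ is a voiced stop in word-final position, so it devoices to [p]. /dueduegeededab/ → dueduegeededap.

dueduegeededap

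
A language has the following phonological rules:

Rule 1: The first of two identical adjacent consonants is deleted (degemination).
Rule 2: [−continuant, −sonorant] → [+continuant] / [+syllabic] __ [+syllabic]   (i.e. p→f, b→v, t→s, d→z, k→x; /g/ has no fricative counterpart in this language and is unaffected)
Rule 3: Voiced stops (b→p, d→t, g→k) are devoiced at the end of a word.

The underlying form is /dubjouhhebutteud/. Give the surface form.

Rule 1 (degemination): /hh/ is a geminate; the first /h/ deletes. /tt/ is a geminate; the first /t/ deletes. /dubjouhhebutteud/ → dubjouhebuteud.
Rule 2 (intervocalic spirantization): /b/ is a stop between vowels /e/ and /u/, so it spirantizes to the fricative [v]. /t/ is a stop between vowels /u/ and /e/, so it spirantizes to the fricative [s]. /dubjouhebuteud/ → dubjouhevuseud.
Rule 3 (final devoicing): /d/ is a voiced stop in word-final position, so it devoices to [t]. /dubjouhevuseud/ → dubjouhevuseut.

dubjouhevuseut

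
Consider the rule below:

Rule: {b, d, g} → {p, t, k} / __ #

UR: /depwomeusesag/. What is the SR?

/g/ is a voiced stop in word-final position, so it devoices to [k].
Surface form: [depwomeusesak].

depwomeusesak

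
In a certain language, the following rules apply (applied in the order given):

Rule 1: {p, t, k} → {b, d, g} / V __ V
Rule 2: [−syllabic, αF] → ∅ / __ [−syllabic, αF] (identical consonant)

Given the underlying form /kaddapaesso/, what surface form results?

Rule 1 (intervocalic voicing): /p/ is a voiceless stop between vowels /a/ and /a/, so it voices to [b]. /kaddapaesso/ → kaddabaesso.
Rule 2 (degemination): /dd/ is a geminate; the first /d/ deletes. /ss/ is a geminate; the first /s/ deletes. /kaddabaesso/ → kadabaeso.

kadabaeso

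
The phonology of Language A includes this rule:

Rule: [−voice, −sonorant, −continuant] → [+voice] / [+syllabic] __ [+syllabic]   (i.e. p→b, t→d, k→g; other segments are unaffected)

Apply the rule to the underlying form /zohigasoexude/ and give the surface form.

zohigasoexude

No segment of /zohigasoexude/ meets the structural description of the rule, so the form surfaces unchanged.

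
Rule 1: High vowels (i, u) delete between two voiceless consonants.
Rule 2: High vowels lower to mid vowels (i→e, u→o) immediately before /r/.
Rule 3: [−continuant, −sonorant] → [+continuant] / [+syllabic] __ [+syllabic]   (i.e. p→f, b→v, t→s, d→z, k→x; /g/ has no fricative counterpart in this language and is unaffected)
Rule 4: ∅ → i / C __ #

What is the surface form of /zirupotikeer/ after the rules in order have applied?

zerufotkeeri

Rule 1 (high vowel syncope): /i/ is a high vowel flanked by voiceless consonants /t/ and /k/, so it deletes. /zirupotikeer/ → zirupotkeer.
Rule 2 (pre-rhotic lowering): /i/ is a high vowel immediately before /r/, so it lowers to [e]. /zirupotkeer/ → zerupotkeer.
Rule 3 (intervocalic spirantization): /p/ is a stop between vowels /u/ and /o/, so it spirantizes to the fricative [f]. /zerupotkeer/ → zerufotkeer.
Rule 4 (final i-epenthesis): the form ends in the consonant /r/, so [i] is inserted word-finally. /zerufotkeer/ → zerufotkeeri.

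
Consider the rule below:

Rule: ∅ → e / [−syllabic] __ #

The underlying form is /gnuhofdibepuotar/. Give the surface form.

gnuhofdibepuotare

the form ends in the consonant /r/, so [e] is inserted word-finally.
Surface form: [gnuhofdibepuotare].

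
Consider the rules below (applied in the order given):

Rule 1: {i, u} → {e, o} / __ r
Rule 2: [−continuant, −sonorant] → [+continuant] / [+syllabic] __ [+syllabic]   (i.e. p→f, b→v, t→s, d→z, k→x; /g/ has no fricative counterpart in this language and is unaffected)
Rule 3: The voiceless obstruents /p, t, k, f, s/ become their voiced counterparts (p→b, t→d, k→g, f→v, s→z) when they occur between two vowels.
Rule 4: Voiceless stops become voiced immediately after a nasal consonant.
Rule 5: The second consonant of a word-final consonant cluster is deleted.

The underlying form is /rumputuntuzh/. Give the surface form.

Rule 1 (pre-rhotic lowering): no segment meets the environment; /rumputuntuzh/ is unchanged.
Rule 2 (intervocalic spirantization): /t/ is a stop between vowels /u/ and /u/, so it spirantizes to the fricative [s]. /rumputuntuzh/ → rumpusuntuzh.
Rule 3 (intervocalic voicing): /s/ is a voiceless obstruent between vowels /u/ and /u/, so it voices to [z]. /rumpusuntuzh/ → rumpuzuntuzh.
Rule 4 (post-nasal voicing): /p/ is a voiceless stop immediately after the nasal /m/, so it voices to [b]. /t/ is a voiceless stop immediately after the nasal /n/, so it voices to [d]. /rumpuzuntuzh/ → rumbuzunduzh.
Rule 5 (final cluster simplification): /h/ is the second consonant of a word-final cluster /zh/, so it deletes. /rumbuzunduzh/ → rumbuzunduz.

rumbuzunduz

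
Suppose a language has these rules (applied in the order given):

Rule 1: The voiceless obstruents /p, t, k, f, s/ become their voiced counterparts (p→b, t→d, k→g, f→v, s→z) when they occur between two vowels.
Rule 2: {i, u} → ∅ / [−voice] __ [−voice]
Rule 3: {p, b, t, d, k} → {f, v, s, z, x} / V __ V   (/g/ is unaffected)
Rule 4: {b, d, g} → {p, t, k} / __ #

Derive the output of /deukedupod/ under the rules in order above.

Rule 1 (intervocalic voicing): /k/ is a voiceless obstruent between vowels /u/ and /e/, so it voices to [g]. /p/ is a voiceless obstruent between vowels /u/ and /o/, so it voices to [b]. /deukedupod/ → deugedubod.
Rule 2 (high vowel syncope): no segment meets the environment; /deugedubod/ is unchanged.
Rule 3 (intervocalic spirantization): /d/ is a stop between vowels /e/ and /u/, so it spirantizes to the fricative [z]. /b/ is a stop between vowels /u/ and /o/, so it spirantizes to the fricative [v]. /deugedubod/ → deugezuvod.
Rule 4 (final devoicing): /d/ is a voiced stop in word-final position, so it devoices to [t]. /deugezuvod/ → deugezuvot.

deugezuvot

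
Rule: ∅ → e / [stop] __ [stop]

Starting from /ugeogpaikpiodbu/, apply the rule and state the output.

ugeogepaikepiodebu

/g/ and /p/ form a stop–stop cluster, so [e] is inserted between them.
/k/ and /p/ form a stop–stop cluster, so [e] is inserted between them.
/d/ and /b/ form a stop–stop cluster, so [e] is inserted between them.
Surface form: [ugeogepaikepiodebu].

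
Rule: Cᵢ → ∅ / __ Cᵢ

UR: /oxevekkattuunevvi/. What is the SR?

oxevekatuunevi

/kk/ is a geminate; the first /k/ deletes.
/tt/ is a geminate; the first /t/ deletes.
/vv/ is a geminate; the first /v/ deletes.
Surface form: [oxevekatuunevi].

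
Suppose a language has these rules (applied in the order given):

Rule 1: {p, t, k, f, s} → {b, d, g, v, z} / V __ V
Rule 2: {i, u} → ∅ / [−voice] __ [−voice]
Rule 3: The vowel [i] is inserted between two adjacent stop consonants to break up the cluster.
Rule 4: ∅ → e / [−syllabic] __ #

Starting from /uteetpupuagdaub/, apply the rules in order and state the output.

Rule 1 (intervocalic voicing): /t/ is a voiceless obstruent between vowels /u/ and /e/, so it voices to [d]. /p/ is a voiceless obstruent between vowels /u/ and /u/, so it voices to [b]. /uteetpupuagdaub/ → udeetpubuagdaub.
Rule 2 (high vowel syncope): no segment meets the environment; /udeetpubuagdaub/ is unchanged.
Rule 3 (stop-cluster i-epenthesis): /t/ and /p/ form a stop–stop cluster, so [i] is inserted between them. /g/ and /d/ form a stop–stop cluster, so [i] is inserted between them. /udeetpubuagdaub/ → udeetipubuagidaub.
Rule 4 (final e-epenthesis): the form ends in the consonant /b/, so [e] is inserted word-finally. /udeetipubuagidaub/ → udeetipubuagidaube.

udeetipubuagidaube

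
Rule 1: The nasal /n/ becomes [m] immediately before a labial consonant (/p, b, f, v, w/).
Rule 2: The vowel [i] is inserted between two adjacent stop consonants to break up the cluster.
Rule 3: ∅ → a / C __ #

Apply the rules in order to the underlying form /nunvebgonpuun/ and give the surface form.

numvebigompuuna

Rule 1 (nasal place assimilation): /n/ precedes the labial consonant /v/, so it assimilates in place to [m]. /n/ precedes the labial consonant /p/, so it assimilates in place to [m]. /nunvebgonpuun/ → numvebgompuun.
Rule 2 (stop-cluster i-epenthesis): /b/ and /g/ form a stop–stop cluster, so [i] is inserted between them. /numvebgompuun/ → numvebigompuun.
Rule 3 (final a-epenthesis): the form ends in the consonant /n/, so [a] is inserted word-finally. /numvebigompuun/ → numvebigompuuna.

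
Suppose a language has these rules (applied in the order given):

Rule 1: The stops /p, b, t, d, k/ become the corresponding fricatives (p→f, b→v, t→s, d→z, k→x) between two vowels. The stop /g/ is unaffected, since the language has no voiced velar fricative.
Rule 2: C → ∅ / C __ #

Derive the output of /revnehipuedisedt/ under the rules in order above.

revnehifuezised

Rule 1 (intervocalic spirantization): /p/ is a stop between vowels /i/ and /u/, so it spirantizes to the fricative [f]. /d/ is a stop between vowels /e/ and /i/, so it spirantizes to the fricative [z]. /revnehipuedisedt/ → revnehifuezisedt.
Rule 2 (final cluster simplification): /t/ is the second consonant of a word-final cluster /dt/, so it deletes. /revnehifuezisedt/ → revnehifuezised.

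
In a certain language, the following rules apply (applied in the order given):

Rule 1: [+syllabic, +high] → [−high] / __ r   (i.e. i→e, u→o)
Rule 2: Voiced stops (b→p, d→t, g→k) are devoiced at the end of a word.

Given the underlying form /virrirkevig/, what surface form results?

Rule 1 (pre-rhotic lowering): /i/ is a high vowel immediately before /r/, so it lowers to [e]. /i/ is a high vowel immediately before /r/, so it lowers to [e]. /virrirkevig/ → verrerkevig.
Rule 2 (final devoicing): /g/ is a voiced stop in word-final position, so it devoices to [k]. /verrerkevig/ → verrerkevik.

verrerkevik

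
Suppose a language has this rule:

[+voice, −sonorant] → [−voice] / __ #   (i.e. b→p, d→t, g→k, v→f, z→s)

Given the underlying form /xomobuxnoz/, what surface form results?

xomobuxnos

Scanning /xomobuxnoz/: /b/ at position 5 is not in the conditioning environment; /z/ is a voiced obstruent in word-final position, so it devoices to [s].
Result: [xomobuxnos].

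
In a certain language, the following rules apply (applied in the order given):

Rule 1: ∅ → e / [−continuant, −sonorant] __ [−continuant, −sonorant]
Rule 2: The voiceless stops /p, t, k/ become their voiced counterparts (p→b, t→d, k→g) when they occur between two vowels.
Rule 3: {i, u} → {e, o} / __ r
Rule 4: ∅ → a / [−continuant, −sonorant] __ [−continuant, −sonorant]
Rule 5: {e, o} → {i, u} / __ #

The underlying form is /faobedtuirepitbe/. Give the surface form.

faobededuerebidebi

Rule 1 (stop-cluster e-epenthesis): /d/ and /t/ form a stop–stop cluster, so [e] is inserted between them. /t/ and /b/ form a stop–stop cluster, so [e] is inserted between them. /faobedtuirepitbe/ → faobedetuirepitebe.
Rule 2 (intervocalic voicing): /t/ is a voiceless stop between vowels /e/ and /u/, so it voices to [d]. /p/ is a voiceless stop between vowels /e/ and /i/, so it voices to [b]. /t/ is a voiceless stop between vowels /i/ and /e/, so it voices to [d]. /faobedetuirepitebe/ → faobededuirebidebe.
Rule 3 (pre-rhotic lowering): /i/ is a high vowel immediately before /r/, so it lowers to [e]. /faobededuirebidebe/ → faobededuerebidebe.
Rule 4 (stop-cluster a-epenthesis): no segment meets the environment; /faobededuerebidebe/ is unchanged.
Rule 5 (final vowel raising): /e/ is a mid vowel in word-final position, so it raises to [i]. /faobededuerebidebe/ → faobededuerebidebi.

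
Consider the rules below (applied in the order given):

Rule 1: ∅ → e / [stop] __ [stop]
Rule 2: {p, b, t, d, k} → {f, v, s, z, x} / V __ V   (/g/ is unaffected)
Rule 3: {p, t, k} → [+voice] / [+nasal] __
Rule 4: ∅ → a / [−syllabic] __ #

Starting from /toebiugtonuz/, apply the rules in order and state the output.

toeviugesonuza

Rule 1 (stop-cluster e-epenthesis): /g/ and /t/ form a stop–stop cluster, so [e] is inserted between them. /toebiugtonuz/ → toebiugetonuz.
Rule 2 (intervocalic spirantization): /b/ is a stop between vowels /e/ and /i/, so it spirantizes to the fricative [v]. /t/ is a stop between vowels /e/ and /o/, so it spirantizes to the fricative [s]. /toebiugetonuz/ → toeviugesonuz.
Rule 3 (post-nasal voicing): no segment meets the environment; /toeviugesonuz/ is unchanged.
Rule 4 (final a-epenthesis): the form ends in the consonant /z/, so [a] is inserted word-finally. /toeviugesonuz/ → toeviugesonuza.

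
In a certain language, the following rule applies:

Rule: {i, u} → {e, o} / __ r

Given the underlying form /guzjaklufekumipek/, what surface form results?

guzjaklufekumipek

No segment of /guzjaklufekumipek/ meets the structural description of the rule, so the form surfaces unchanged.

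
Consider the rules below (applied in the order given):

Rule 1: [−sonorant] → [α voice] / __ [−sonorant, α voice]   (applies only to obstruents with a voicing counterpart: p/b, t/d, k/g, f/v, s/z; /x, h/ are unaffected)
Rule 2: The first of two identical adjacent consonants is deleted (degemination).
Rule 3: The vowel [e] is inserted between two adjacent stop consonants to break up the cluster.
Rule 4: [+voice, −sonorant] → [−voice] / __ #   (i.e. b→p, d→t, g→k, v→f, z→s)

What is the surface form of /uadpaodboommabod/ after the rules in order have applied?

Rule 1 (regressive voicing assimilation): /d/ precedes the voiceless obstruent /p/, so it devoices to [t] by assimilation. /uadpaodboommabod/ → uatpaodboommabod.
Rule 2 (degemination): /mm/ is a geminate; the first /m/ deletes. /uatpaodboommabod/ → uatpaodboomabod.
Rule 3 (stop-cluster e-epenthesis): /t/ and /p/ form a stop–stop cluster, so [e] is inserted between them. /d/ and /b/ form a stop–stop cluster, so [e] is inserted between them. /uatpaodboomabod/ → uatepaodeboomabod.
Rule 4 (final devoicing): /d/ is a voiced obstruent in word-final position, so it devoices to [t]. /uatepaodeboomabod/ → uatepaodeboomabot.

uatepaodeboomabot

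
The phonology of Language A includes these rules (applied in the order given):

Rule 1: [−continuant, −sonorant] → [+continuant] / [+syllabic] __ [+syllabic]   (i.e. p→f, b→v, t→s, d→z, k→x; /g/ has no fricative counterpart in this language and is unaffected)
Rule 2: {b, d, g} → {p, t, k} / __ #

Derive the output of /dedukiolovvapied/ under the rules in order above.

Rule 1 (intervocalic spirantization): /d/ is a stop between vowels /e/ and /u/, so it spirantizes to the fricative [z]. /k/ is a stop between vowels /u/ and /i/, so it spirantizes to the fricative [x]. /p/ is a stop between vowels /a/ and /i/, so it spirantizes to the fricative [f]. /dedukiolovvapied/ → dezuxiolovvafied.
Rule 2 (final devoicing): /d/ is a voiced stop in word-final position, so it devoices to [t]. /dezuxiolovvafied/ → dezuxiolovvafiet.

dezuxiolovvafiet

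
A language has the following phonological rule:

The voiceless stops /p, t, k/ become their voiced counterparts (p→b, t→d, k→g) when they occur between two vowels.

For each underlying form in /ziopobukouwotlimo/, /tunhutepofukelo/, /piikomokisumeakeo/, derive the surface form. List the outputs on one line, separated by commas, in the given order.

/ziopobukouwotlimo/: /p/ is a voiceless stop between vowels /o/ and /o/, so it voices to [b]. /k/ is a voiceless stop between vowels /u/ and /o/, so it voices to [g]. → [ziobobugouwotlimo].
/tunhutepofukelo/: /t/ is a voiceless stop between vowels /u/ and /e/, so it voices to [d]. /p/ is a voiceless stop between vowels /e/ and /o/, so it voices to [b]. /k/ is a voiceless stop between vowels /u/ and /e/, so it voices to [g]. → [tunhudebofugelo].
/piikomokisumeakeo/: /k/ is a voiceless stop between vowels /i/ and /o/, so it voices to [g]. /k/ is a voiceless stop between vowels /o/ and /i/, so it voices to [g]. /k/ is a voiceless stop between vowels /a/ and /e/, so it voices to [g]. → [piigomogisumeageo].

ziobobugouwotlimo, tunhudebofugelo, piigomogisumeageo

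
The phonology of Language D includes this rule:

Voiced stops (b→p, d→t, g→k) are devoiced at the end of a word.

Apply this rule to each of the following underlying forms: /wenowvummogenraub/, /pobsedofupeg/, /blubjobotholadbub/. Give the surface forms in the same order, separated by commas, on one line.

wenowvummogenraup, pobsedofupek, blubjobotholadbup

/wenowvummogenraub/: /b/ is a voiced stop in word-final position, so it devoices to [p]. → [wenowvummogenraup].
/pobsedofupeg/: /g/ is a voiced stop in word-final position, so it devoices to [k]. → [pobsedofupek].
/blubjobotholadbub/: /b/ is a voiced stop in word-final position, so it devoices to [p]. → [blubjobotholadbup].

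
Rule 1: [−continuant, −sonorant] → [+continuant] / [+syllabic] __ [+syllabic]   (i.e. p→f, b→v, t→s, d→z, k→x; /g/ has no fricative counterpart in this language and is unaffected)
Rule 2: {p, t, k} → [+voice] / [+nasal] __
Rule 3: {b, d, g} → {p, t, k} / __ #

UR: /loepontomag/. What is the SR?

loefondomak

Rule 1 (intervocalic spirantization): /p/ is a stop between vowels /e/ and /o/, so it spirantizes to the fricative [f]. /loepontomag/ → loefontomag.
Rule 2 (post-nasal voicing): /t/ is a voiceless stop immediately after the nasal /n/, so it voices to [d]. /loefontomag/ → loefondomag.
Rule 3 (final devoicing): /g/ is a voiced stop in word-final position, so it devoices to [k]. /loefondomag/ → loefondomak.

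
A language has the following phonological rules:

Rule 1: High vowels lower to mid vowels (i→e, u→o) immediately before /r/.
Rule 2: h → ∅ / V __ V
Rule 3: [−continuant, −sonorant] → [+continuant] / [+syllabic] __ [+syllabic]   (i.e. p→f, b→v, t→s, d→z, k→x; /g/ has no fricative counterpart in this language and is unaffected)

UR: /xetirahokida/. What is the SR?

xeseraoxiza

Rule 1 (pre-rhotic lowering): /i/ is a high vowel immediately before /r/, so it lowers to [e]. /xetirahokida/ → xeterahokida.
Rule 2 (intervocalic h-deletion): /h/ occurs between vowels /a/ and /o/, so it deletes. /xeterahokida/ → xeteraokida.
Rule 3 (intervocalic spirantization): /t/ is a stop between vowels /e/ and /e/, so it spirantizes to the fricative [s]. /k/ is a stop between vowels /o/ and /i/, so it spirantizes to the fricative [x]. /d/ is a stop between vowels /i/ and /a/, so it spirantizes to the fricative [z]. /xeteraokida/ → xeseraoxiza.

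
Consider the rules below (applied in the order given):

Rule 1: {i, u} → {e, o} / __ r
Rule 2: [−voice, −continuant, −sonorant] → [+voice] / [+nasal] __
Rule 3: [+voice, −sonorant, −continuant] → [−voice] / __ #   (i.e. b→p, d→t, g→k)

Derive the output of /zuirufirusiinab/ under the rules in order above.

zueruferusiinap

Rule 1 (pre-rhotic lowering): /i/ is a high vowel immediately before /r/, so it lowers to [e]. /i/ is a high vowel immediately before /r/, so it lowers to [e]. /zuirufirusiinab/ → zueruferusiinab.
Rule 2 (post-nasal voicing): no segment meets the environment; /zueruferusiinab/ is unchanged.
Rule 3 (final devoicing): /b/ is a voiced stop in word-final position, so it devoices to [p]. /zueruferusiinab/ → zueruferusiinap.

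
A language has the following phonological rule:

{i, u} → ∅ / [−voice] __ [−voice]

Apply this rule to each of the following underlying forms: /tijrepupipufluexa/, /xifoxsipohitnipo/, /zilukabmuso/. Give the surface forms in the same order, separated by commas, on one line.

tijrepppfluexa, xfoxspohtnipo, zilukabmuso

/tijrepupipufluexa/: /u/ is a high vowel flanked by voiceless consonants /p/ and /p/, so it deletes. /i/ is a high vowel flanked by voiceless consonants /p/ and /p/, so it deletes. /u/ is a high vowel flanked by voiceless consonants /p/ and /f/, so it deletes. → [tijrepppfluexa].
/xifoxsipohitnipo/: /i/ is a high vowel flanked by voiceless consonants /x/ and /f/, so it deletes. /i/ is a high vowel flanked by voiceless consonants /s/ and /p/, so it deletes. /i/ is a high vowel flanked by voiceless consonants /h/ and /t/, so it deletes. → [xfoxspohtnipo].
/zilukabmuso/: the rule's environment is not met; surfaces unchanged as [zilukabmuso].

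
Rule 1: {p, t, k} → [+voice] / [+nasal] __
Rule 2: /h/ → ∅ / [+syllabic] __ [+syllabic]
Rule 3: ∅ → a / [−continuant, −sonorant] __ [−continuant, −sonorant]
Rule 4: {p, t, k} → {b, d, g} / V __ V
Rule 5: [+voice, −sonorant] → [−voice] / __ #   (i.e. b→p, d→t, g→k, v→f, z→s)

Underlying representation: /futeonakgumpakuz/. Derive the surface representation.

Rule 1 (post-nasal voicing): /p/ is a voiceless stop immediately after the nasal /m/, so it voices to [b]. /futeonakgumpakuz/ → futeonakgumbakuz.
Rule 2 (intervocalic h-deletion): no segment meets the environment; /futeonakgumbakuz/ is unchanged.
Rule 3 (stop-cluster a-epenthesis): /k/ and /g/ form a stop–stop cluster, so [a] is inserted between them. /futeonakgumbakuz/ → futeonakagumbakuz.
Rule 4 (intervocalic voicing): /t/ is a voiceless stop between vowels /u/ and /e/, so it voices to [d]. /k/ is a voiceless stop between vowels /a/ and /a/, so it voices to [g]. /k/ is a voiceless stop between vowels /a/ and /u/, so it voices to [g]. /futeonakagumbakuz/ → fudeonagagumbaguz.
Rule 5 (final devoicing): /z/ is a voiced obstruent in word-final position, so it devoices to [s]. /fudeonagagumbaguz/ → fudeonagagumbagus.

fudeonagagumbagus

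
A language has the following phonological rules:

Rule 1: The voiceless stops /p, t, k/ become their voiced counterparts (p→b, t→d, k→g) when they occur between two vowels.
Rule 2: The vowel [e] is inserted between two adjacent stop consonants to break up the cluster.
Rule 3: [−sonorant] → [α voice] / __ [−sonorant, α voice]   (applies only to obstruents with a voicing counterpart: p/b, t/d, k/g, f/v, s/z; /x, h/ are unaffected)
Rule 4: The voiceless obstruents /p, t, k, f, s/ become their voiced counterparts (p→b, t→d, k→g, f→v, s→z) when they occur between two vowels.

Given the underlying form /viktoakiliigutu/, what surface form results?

vigedoagiliigudu

Rule 1 (intervocalic voicing): /k/ is a voiceless stop between vowels /a/ and /i/, so it voices to [g]. /t/ is a voiceless stop between vowels /u/ and /u/, so it voices to [d]. /viktoakiliigutu/ → viktoagiliigudu.
Rule 2 (stop-cluster e-epenthesis): /k/ and /t/ form a stop–stop cluster, so [e] is inserted between them. /viktoagiliigudu/ → viketoagiliigudu.
Rule 3 (regressive voicing assimilation): no segment meets the environment; /viketoagiliigudu/ is unchanged.
Rule 4 (intervocalic voicing): /k/ is a voiceless obstruent between vowels /i/ and /e/, so it voices to [g]. /t/ is a voiceless obstruent between vowels /e/ and /o/, so it voices to [d]. /viketoagiliigudu/ → vigedoagiliigudu.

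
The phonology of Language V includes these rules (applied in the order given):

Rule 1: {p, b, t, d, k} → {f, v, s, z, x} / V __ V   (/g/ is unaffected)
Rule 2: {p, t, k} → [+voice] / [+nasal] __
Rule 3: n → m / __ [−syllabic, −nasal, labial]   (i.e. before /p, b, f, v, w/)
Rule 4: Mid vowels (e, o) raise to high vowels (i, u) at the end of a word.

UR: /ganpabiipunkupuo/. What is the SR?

Rule 1 (intervocalic spirantization): /b/ is a stop between vowels /a/ and /i/, so it spirantizes to the fricative [v]. /p/ is a stop between vowels /i/ and /u/, so it spirantizes to the fricative [f]. /p/ is a stop between vowels /u/ and /u/, so it spirantizes to the fricative [f]. /ganpabiipunkupuo/ → ganpaviifunkufuo.
Rule 2 (post-nasal voicing): /p/ is a voiceless stop immediately after the nasal /n/, so it voices to [b]. /k/ is a voiceless stop immediately after the nasal /n/, so it voices to [g]. /ganpaviifunkufuo/ → ganbaviifungufuo.
Rule 3 (nasal place assimilation): /n/ precedes the labial consonant /b/, so it assimilates in place to [m]. /ganbaviifungufuo/ → gambaviifungufuo.
Rule 4 (final vowel raising): /o/ is a mid vowel in word-final position, so it raises to [u]. /gambaviifungufuo/ → gambaviifungufuu.

gambaviifungufuu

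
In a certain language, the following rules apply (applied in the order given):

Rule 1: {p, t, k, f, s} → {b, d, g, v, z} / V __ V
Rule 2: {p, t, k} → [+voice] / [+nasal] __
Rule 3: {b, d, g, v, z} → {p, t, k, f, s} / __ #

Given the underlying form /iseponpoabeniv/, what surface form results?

Rule 1 (intervocalic voicing): /s/ is a voiceless obstruent between vowels /i/ and /e/, so it voices to [z]. /p/ is a voiceless obstruent between vowels /e/ and /o/, so it voices to [b]. /iseponpoabeniv/ → izebonpoabeniv.
Rule 2 (post-nasal voicing): /p/ is a voiceless stop immediately after the nasal /n/, so it voices to [b]. /izebonpoabeniv/ → izebonboabeniv.
Rule 3 (final devoicing): /v/ is a voiced obstruent in word-final position, so it devoices to [f]. /izebonboabeniv/ → izebonboabenif.

izebonboabenif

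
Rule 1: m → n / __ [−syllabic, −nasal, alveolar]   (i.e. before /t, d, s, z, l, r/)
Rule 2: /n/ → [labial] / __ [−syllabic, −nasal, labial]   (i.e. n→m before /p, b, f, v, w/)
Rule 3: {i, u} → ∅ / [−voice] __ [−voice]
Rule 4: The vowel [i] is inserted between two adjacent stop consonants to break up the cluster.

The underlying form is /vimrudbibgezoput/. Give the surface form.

Rule 1 (nasal place assimilation): /m/ precedes the alveolar consonant /r/, so it assimilates in place to [n]. /vimrudbibgezoput/ → vinrudbibgezoput.
Rule 2 (nasal place assimilation): no segment meets the environment; /vinrudbibgezoput/ is unchanged.
Rule 3 (high vowel syncope): /u/ is a high vowel flanked by voiceless consonants /p/ and /t/, so it deletes. /vinrudbibgezoput/ → vinrudbibgezopt.
Rule 4 (stop-cluster i-epenthesis): /d/ and /b/ form a stop–stop cluster, so [i] is inserted between them. /b/ and /g/ form a stop–stop cluster, so [i] is inserted between them. /p/ and /t/ form a stop–stop cluster, so [i] is inserted between them. /vinrudbibgezopt/ → vinrudibibigezopit.

vinrudibibigezopit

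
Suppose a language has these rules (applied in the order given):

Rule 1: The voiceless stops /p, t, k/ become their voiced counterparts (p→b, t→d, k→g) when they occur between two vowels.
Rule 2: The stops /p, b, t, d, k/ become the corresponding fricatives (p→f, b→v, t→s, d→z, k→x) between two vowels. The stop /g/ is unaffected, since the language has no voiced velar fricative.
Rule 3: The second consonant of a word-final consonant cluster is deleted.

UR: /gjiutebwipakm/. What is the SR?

gjiuzebwivak

Rule 1 (intervocalic voicing): /t/ is a voiceless stop between vowels /u/ and /e/, so it voices to [d]. /p/ is a voiceless stop between vowels /i/ and /a/, so it voices to [b]. /gjiutebwipakm/ → gjiudebwibakm.
Rule 2 (intervocalic spirantization): /d/ is a stop between vowels /u/ and /e/, so it spirantizes to the fricative [z]. /b/ is a stop between vowels /i/ and /a/, so it spirantizes to the fricative [v]. /gjiudebwibakm/ → gjiuzebwivakm.
Rule 3 (final cluster simplification): /m/ is the second consonant of a word-final cluster /km/, so it deletes. /gjiuzebwivakm/ → gjiuzebwivak.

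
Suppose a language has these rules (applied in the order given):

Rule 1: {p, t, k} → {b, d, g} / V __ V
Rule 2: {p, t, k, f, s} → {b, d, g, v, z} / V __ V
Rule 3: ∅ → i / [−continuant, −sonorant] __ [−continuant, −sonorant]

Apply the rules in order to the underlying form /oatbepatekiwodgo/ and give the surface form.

oatibebadegiwodigo

Rule 1 (intervocalic voicing): /p/ is a voiceless stop between vowels /e/ and /a/, so it voices to [b]. /t/ is a voiceless stop between vowels /a/ and /e/, so it voices to [d]. /k/ is a voiceless stop between vowels /e/ and /i/, so it voices to [g]. /oatbepatekiwodgo/ → oatbebadegiwodgo.
Rule 2 (intervocalic voicing): no segment meets the environment; /oatbebadegiwodgo/ is unchanged.
Rule 3 (stop-cluster i-epenthesis): /t/ and /b/ form a stop–stop cluster, so [i] is inserted between them. /d/ and /g/ form a stop–stop cluster, so [i] is inserted between them. /oatbebadegiwodgo/ → oatibebadegiwodigo.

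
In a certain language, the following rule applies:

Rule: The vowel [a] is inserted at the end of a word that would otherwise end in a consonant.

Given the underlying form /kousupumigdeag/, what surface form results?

the form ends in the consonant /g/, so [a] is inserted word-finally.
Surface form: [kousupumigdeaga].

kousupumigdeaga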